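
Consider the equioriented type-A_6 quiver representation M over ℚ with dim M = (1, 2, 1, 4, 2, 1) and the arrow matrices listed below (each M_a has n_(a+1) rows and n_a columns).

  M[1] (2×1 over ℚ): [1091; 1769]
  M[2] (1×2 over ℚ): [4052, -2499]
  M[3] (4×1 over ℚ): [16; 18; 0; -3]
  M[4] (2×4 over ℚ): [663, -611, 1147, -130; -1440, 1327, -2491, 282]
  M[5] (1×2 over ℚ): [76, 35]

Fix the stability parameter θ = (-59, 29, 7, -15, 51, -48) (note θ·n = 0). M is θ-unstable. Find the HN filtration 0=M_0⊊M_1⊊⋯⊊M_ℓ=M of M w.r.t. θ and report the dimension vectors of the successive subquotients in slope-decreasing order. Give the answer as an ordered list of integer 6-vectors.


Interval decomposition of M: I[1,4], I[2,2], I[4,4], I[4,5], I[4,6].
HN type (ℓ=6): μ^(1)=51; μ^(2)=29; μ^(3)=7; μ^(4)=3/2; μ^(5)=-15; μ^(6)=-59

((0, 0, 0, 0, 1, 0); (0, 1, 0, 0, 0, 0); (0, 1, 1, 1, 0, 0); (0, 0, 0, 0, 1, 1); (0, 0, 0, 3, 0, 0); (1, 0, 0, 0, 0, 0))


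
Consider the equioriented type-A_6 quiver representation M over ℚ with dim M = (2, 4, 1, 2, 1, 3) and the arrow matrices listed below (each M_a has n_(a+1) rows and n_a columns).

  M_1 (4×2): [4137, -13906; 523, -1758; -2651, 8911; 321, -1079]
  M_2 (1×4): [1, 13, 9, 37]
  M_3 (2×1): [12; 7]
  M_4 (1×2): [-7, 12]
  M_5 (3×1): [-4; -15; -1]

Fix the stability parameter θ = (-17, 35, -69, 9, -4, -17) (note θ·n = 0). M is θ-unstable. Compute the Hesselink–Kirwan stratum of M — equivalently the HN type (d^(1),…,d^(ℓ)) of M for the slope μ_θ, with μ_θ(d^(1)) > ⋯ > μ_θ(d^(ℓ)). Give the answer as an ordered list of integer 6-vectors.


Interval decomposition of M: I[1,2], I[1,4], I[2,2]^2, I[4,6], I[6,6]^2.
HN type (ℓ=4): μ^(1)=35; μ^(2)=9; μ^(3)=-4; μ^(4)=-17

((0, 3, 0, 0, 0, 0); (0, 0, 0, 1, 0, 0); (0, 0, 0, 1, 1, 1); (2, 1, 1, 0, 0, 2))


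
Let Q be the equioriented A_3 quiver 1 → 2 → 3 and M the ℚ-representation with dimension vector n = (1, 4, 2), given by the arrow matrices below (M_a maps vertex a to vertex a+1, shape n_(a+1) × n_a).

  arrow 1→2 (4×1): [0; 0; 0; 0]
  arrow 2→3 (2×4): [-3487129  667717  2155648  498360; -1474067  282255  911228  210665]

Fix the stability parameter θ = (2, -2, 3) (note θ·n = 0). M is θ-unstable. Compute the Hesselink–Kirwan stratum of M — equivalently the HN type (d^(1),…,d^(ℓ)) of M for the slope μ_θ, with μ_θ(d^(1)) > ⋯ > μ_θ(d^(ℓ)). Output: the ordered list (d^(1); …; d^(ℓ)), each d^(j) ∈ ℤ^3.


Barcode: M ≅ I[1,1], I[2,2]^2, I[2,3]^2. HN layers by μ_θ (3 steps, strictly decreasing):
  μ^(1)=3; μ^(2)=2; μ^(3)=-2

((0, 0, 2); (1, 0, 0); (0, 4, 0))


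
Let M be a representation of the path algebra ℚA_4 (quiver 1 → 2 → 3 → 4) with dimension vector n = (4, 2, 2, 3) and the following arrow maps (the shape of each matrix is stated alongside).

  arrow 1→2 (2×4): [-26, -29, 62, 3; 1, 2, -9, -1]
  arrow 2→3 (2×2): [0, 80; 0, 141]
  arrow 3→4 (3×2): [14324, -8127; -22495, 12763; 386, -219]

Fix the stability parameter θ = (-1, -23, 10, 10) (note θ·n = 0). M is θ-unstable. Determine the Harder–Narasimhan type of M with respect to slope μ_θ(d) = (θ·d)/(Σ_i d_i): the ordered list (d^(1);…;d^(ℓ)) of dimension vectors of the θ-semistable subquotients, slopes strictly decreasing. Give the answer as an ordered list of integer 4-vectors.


Barcode: M ≅ I[1,1]^2, I[1,2], I[1,4], I[3,4], I[4,4]. HN layers by μ_θ (3 steps, strictly decreasing):
  μ^(1)=10; μ^(2)=-1; μ^(3)=-12

((0, 0, 2, 3); (2, 0, 0, 0); (2, 2, 0, 0))


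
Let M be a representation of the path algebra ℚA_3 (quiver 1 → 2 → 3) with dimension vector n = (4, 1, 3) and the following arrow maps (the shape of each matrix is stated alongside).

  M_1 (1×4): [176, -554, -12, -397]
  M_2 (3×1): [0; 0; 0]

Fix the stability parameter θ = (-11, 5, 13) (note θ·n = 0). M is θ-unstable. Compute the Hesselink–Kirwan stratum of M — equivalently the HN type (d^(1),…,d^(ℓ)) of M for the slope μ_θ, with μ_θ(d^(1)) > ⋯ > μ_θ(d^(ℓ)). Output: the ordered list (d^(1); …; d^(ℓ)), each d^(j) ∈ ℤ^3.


Barcode: M ≅ I[1,1]^3, I[1,2], I[3,3]^3. HN layers by μ_θ (3 steps, strictly decreasing):
  μ^(1)=13; μ^(2)=5; μ^(3)=-11

((0, 0, 3); (0, 1, 0); (4, 0, 0))


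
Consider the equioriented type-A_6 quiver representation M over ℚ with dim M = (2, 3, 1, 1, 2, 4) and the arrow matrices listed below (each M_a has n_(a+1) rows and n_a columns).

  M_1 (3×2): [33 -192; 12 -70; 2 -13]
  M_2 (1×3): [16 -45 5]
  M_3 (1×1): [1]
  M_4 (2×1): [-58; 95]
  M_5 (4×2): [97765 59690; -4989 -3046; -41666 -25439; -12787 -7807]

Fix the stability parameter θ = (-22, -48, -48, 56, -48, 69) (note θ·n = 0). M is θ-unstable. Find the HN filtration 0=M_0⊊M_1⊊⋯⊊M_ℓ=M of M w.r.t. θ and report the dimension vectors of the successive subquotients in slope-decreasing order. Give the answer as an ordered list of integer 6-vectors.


Barcode: M ≅ I[1,2], I[1,6], I[2,2], I[5,6], I[6,6]^2. HN layers by μ_θ (5 steps, strictly decreasing):
  μ^(1)=69; μ^(2)=4; μ^(3)=-35; μ^(4)=-118/3; μ^(5)=-48

((0, 0, 0, 0, 0, 4); (0, 0, 0, 1, 1, 0); (1, 1, 0, 0, 0, 0); (1, 1, 1, 0, 0, 0); (0, 1, 0, 0, 1, 0))


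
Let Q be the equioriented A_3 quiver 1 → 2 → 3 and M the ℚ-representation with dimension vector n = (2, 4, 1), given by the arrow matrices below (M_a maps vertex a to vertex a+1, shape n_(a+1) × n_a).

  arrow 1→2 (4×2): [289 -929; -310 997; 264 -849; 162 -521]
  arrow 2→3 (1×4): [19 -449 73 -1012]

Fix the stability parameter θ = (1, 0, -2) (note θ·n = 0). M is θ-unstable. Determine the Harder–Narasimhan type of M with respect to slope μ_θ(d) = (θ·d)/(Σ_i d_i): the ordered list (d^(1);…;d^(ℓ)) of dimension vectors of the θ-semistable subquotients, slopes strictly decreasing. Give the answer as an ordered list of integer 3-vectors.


Interval decomposition of M: I[1,2], I[1,3], I[2,2]^2.
HN type (ℓ=3): μ^(1)=1/2; μ^(2)=0; μ^(3)=-1/3

((1, 1, 0); (0, 2, 0); (1, 1, 1))


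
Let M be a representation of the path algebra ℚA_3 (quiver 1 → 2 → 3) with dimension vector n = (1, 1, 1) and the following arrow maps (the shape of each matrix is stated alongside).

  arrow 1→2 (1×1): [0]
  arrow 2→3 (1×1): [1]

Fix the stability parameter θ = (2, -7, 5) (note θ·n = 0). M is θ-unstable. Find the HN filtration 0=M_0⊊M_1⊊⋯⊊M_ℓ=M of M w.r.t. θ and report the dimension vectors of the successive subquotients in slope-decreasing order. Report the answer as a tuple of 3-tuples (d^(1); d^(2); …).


Barcode: M ≅ I[1,1], I[2,3]. HN layers by μ_θ (3 steps, strictly decreasing):
  μ^(1)=5; μ^(2)=2; μ^(3)=-7

((0, 0, 1); (1, 0, 0); (0, 1, 0))


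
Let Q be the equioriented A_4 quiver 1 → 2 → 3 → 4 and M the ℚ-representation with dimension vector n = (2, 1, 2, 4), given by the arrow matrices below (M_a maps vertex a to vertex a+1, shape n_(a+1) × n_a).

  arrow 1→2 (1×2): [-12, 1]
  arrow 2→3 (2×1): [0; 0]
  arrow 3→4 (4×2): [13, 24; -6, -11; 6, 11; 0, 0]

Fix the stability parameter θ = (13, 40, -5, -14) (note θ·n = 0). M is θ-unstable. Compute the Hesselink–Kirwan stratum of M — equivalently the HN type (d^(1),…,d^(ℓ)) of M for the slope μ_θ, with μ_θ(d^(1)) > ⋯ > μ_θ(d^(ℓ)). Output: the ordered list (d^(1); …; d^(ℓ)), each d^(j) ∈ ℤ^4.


Barcode: M ≅ I[1,1], I[1,2], I[3,4]^2, I[4,4]^2. HN layers by μ_θ (4 steps, strictly decreasing):
  μ^(1)=40; μ^(2)=13; μ^(3)=-19/2; μ^(4)=-14

((0, 1, 0, 0); (2, 0, 0, 0); (0, 0, 2, 2); (0, 0, 0, 2))


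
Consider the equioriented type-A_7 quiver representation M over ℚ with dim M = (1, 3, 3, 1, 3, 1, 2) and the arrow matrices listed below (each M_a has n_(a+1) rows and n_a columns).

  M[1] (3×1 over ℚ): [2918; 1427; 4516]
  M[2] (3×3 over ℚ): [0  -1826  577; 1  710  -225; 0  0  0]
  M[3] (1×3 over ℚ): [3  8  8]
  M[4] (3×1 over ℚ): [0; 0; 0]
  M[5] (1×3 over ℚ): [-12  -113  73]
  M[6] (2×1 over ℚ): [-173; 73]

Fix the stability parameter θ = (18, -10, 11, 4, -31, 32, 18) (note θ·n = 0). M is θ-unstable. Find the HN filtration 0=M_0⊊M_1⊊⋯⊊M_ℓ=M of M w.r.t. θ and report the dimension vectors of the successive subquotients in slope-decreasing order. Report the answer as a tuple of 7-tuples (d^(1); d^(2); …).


Via rank(M_{q-1}∘⋯∘M_p): M ≅ I[1,4], I[2,2], I[2,3], I[3,3], I[5,5]^2, I[5,7], I[7,7].
μ_θ-semistable layers: μ^(1)=25; μ^(2)=18; μ^(3)=11; μ^(4)=15/2; μ^(5)=4; μ^(6)=-10; μ^(7)=-31

((0, 0, 0, 0, 0, 1, 1); (0, 0, 0, 0, 0, 0, 1); (0, 0, 2, 0, 0, 0, 0); (0, 0, 1, 1, 0, 0, 0); (1, 1, 0, 0, 0, 0, 0); (0, 2, 0, 0, 0, 0, 0); (0, 0, 0, 0, 3, 0, 0))


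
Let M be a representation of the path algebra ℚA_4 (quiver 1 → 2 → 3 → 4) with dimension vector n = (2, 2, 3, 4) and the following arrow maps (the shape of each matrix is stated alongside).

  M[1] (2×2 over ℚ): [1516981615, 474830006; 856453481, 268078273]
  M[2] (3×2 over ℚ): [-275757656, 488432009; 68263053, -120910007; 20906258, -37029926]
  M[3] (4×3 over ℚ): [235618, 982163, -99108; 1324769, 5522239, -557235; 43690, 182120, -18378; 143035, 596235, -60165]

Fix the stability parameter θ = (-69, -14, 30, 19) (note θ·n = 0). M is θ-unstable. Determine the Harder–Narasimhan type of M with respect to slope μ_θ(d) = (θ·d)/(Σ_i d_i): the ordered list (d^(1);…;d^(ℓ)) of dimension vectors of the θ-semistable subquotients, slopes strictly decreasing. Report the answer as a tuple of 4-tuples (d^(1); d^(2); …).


Barcode: M ≅ I[1,4]^2, I[3,3], I[4,4]^2. HN layers by μ_θ (5 steps, strictly decreasing):
  μ^(1)=30; μ^(2)=49/2; μ^(3)=19; μ^(4)=-14; μ^(5)=-69

((0, 0, 1, 0); (0, 0, 2, 2); (0, 0, 0, 2); (0, 2, 0, 0); (2, 0, 0, 0))


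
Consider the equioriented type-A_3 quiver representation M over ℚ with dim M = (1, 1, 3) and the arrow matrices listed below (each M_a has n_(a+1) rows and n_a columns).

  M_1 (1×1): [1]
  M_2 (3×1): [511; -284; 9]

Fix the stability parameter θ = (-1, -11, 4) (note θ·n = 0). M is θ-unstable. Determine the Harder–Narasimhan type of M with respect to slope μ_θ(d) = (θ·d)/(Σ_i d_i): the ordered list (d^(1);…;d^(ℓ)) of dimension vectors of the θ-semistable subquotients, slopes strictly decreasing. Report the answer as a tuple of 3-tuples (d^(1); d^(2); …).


Via rank(M_{q-1}∘⋯∘M_p): M ≅ I[1,3], I[3,3]^2.
μ_θ-semistable layers: μ^(1)=4; μ^(2)=-6

((0, 0, 3); (1, 1, 0))


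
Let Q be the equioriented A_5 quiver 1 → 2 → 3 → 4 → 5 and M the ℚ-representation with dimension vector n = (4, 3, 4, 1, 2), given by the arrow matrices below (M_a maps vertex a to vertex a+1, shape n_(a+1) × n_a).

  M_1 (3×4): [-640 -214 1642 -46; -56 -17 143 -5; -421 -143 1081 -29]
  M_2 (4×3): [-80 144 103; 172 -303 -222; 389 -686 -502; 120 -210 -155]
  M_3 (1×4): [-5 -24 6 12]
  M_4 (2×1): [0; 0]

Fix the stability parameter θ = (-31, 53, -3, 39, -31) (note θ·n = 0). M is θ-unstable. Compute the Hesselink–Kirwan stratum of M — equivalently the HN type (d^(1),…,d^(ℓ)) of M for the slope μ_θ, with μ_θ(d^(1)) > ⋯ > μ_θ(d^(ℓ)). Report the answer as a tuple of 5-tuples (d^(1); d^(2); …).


Interval decomposition of M: I[1,1]^2, I[1,3], I[1,4], I[2,3], I[3,3], I[5,5]^2.
HN type (ℓ=4): μ^(1)=39; μ^(2)=25; μ^(3)=-3; μ^(4)=-31

((0, 0, 0, 1, 0); (0, 3, 3, 0, 0); (0, 0, 1, 0, 0); (4, 0, 0, 0, 2))


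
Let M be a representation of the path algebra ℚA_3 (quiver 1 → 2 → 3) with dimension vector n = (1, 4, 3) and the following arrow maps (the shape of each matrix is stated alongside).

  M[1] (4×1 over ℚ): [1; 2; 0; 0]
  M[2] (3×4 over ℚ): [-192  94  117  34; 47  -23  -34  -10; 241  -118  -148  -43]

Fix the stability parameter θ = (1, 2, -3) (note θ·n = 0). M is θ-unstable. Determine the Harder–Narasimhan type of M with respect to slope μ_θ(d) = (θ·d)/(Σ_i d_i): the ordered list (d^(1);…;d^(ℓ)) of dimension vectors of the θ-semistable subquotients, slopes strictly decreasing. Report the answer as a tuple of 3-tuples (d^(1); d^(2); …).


Via rank(M_{q-1}∘⋯∘M_p): M ≅ I[1,3], I[2,2], I[2,3]^2.
μ_θ-semistable layers: μ^(1)=2; μ^(2)=0; μ^(3)=-1/2

((0, 1, 0); (1, 1, 1); (0, 2, 2))


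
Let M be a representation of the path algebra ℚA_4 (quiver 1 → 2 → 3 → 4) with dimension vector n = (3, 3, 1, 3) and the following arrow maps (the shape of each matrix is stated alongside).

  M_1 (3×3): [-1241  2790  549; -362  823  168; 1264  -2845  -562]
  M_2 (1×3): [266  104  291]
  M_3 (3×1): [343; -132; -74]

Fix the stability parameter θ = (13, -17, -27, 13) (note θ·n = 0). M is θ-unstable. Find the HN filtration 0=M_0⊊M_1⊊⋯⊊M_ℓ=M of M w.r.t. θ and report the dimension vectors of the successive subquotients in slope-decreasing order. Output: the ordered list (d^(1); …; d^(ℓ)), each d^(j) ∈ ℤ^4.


Interval decomposition of M: I[1,2]^2, I[1,4], I[4,4]^2.
HN type (ℓ=3): μ^(1)=13; μ^(2)=-2; μ^(3)=-31/3

((0, 0, 0, 3); (2, 2, 0, 0); (1, 1, 1, 0))


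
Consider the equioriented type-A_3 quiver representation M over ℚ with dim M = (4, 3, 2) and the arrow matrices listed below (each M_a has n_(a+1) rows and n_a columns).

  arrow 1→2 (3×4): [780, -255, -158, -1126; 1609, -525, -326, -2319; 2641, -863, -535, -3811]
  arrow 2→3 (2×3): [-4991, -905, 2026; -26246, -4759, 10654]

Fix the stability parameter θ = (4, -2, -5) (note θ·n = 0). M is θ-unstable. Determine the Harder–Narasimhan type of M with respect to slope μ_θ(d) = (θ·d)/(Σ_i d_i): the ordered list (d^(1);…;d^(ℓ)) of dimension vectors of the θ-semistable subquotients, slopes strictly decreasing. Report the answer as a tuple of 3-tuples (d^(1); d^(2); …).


Interval decomposition of M: I[1,1], I[1,2], I[1,3]^2.
HN type (ℓ=3): μ^(1)=4; μ^(2)=1; μ^(3)=-1

((1, 0, 0); (1, 1, 0); (2, 2, 2))


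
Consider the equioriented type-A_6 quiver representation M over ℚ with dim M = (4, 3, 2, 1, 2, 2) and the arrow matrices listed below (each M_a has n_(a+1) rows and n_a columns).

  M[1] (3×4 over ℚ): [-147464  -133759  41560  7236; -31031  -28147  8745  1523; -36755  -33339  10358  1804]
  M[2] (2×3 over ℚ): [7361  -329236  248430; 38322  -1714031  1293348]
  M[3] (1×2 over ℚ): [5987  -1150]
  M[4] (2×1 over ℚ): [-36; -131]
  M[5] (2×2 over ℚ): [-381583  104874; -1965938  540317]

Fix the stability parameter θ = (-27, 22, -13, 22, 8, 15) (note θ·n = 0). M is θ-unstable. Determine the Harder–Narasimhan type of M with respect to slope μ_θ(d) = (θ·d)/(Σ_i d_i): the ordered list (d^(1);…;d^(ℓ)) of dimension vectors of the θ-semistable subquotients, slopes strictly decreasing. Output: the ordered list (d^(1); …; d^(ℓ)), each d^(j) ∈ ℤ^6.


Barcode: M ≅ I[1,1], I[1,2], I[1,3], I[1,6], I[5,6]. HN layers by μ_θ (5 steps, strictly decreasing):
  μ^(1)=22; μ^(2)=15; μ^(3)=8; μ^(4)=9/2; μ^(5)=-27

((0, 1, 0, 0, 0, 0); (0, 0, 0, 1, 1, 2); (0, 0, 0, 0, 1, 0); (0, 2, 2, 0, 0, 0); (4, 0, 0, 0, 0, 0))


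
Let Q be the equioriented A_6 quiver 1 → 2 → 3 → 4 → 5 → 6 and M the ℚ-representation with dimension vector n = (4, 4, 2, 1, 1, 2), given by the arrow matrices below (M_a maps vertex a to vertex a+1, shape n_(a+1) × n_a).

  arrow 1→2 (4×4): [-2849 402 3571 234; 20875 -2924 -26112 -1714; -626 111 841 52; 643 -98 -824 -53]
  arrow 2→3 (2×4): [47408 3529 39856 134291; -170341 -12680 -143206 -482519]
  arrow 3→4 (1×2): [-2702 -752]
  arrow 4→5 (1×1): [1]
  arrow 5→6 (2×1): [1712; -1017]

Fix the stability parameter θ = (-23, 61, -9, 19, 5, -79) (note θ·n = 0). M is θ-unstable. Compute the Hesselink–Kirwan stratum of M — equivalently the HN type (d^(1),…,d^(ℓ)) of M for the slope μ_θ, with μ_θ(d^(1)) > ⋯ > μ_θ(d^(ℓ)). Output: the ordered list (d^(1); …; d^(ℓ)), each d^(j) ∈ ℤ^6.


Via rank(M_{q-1}∘⋯∘M_p): M ≅ I[1,2]^2, I[1,3], I[1,6], I[6,6].
μ_θ-semistable layers: μ^(1)=61; μ^(2)=26; μ^(3)=-3/5; μ^(4)=-23; μ^(5)=-79

((0, 2, 0, 0, 0, 0); (0, 1, 1, 0, 0, 0); (0, 1, 1, 1, 1, 1); (4, 0, 0, 0, 0, 0); (0, 0, 0, 0, 0, 1))


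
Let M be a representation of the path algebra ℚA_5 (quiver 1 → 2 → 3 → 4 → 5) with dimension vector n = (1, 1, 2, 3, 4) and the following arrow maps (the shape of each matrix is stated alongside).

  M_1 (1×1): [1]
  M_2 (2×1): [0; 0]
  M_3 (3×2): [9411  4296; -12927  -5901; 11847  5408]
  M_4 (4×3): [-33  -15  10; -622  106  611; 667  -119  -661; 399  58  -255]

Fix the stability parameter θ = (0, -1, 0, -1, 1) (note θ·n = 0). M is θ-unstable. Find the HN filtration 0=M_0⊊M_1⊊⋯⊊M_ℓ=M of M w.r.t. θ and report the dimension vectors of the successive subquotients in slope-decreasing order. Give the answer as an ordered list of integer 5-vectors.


Via rank(M_{q-1}∘⋯∘M_p): M ≅ I[1,2], I[3,5]^2, I[4,5], I[5,5].
μ_θ-semistable layers: μ^(1)=1; μ^(2)=-1/2; μ^(3)=-1

((0, 0, 0, 0, 4); (1, 1, 2, 2, 0); (0, 0, 0, 1, 0))


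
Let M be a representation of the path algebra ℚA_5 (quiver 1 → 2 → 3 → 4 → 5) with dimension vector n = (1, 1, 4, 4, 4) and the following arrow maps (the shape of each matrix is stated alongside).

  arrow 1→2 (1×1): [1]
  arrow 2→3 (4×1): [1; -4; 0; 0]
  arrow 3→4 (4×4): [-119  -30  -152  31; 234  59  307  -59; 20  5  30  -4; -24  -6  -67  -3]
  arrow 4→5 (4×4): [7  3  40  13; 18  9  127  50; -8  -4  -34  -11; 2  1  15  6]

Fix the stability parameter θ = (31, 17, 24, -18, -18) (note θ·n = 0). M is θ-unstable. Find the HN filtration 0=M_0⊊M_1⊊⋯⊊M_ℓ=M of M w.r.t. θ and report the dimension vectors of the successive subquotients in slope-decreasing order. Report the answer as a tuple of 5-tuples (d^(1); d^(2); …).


Via rank(M_{q-1}∘⋯∘M_p): M ≅ I[1,5], I[3,4], I[3,5]^2, I[5,5].
μ_θ-semistable layers: μ^(1)=36/5; μ^(2)=3; μ^(3)=-4; μ^(4)=-18

((1, 1, 1, 1, 1); (0, 0, 1, 1, 0); (0, 0, 2, 2, 2); (0, 0, 0, 0, 1))


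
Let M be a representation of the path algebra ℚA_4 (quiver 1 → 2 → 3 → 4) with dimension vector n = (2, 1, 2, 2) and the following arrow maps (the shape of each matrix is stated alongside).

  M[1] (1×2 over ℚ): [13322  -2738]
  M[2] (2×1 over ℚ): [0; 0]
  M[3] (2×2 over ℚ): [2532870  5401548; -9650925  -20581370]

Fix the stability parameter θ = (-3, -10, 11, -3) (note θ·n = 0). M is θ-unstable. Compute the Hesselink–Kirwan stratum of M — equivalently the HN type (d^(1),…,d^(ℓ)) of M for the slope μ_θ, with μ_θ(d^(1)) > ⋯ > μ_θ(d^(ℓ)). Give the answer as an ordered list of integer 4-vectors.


Interval decomposition of M: I[1,1], I[1,2], I[3,3], I[3,4], I[4,4].
HN type (ℓ=4): μ^(1)=11; μ^(2)=4; μ^(3)=-3; μ^(4)=-13/2

((0, 0, 1, 0); (0, 0, 1, 1); (1, 0, 0, 1); (1, 1, 0, 0))


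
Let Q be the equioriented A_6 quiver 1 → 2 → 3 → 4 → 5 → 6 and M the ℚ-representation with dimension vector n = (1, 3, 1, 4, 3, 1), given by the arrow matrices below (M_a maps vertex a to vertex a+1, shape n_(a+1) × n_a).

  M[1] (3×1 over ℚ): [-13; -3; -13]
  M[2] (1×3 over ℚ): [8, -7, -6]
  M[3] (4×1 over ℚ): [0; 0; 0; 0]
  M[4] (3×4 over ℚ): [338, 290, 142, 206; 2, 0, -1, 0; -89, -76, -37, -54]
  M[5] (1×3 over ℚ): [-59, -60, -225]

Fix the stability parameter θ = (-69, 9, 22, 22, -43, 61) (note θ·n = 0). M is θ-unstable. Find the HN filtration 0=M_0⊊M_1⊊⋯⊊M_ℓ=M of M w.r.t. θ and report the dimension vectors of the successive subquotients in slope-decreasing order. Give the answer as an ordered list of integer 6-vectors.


Barcode: M ≅ I[1,3], I[2,2]^2, I[4,4], I[4,5]^2, I[4,6]. HN layers by μ_θ (5 steps, strictly decreasing):
  μ^(1)=61; μ^(2)=22; μ^(3)=9; μ^(4)=-21/2; μ^(5)=-69

((0, 0, 0, 0, 0, 1); (0, 0, 1, 1, 0, 0); (0, 3, 0, 0, 0, 0); (0, 0, 0, 3, 3, 0); (1, 0, 0, 0, 0, 0))


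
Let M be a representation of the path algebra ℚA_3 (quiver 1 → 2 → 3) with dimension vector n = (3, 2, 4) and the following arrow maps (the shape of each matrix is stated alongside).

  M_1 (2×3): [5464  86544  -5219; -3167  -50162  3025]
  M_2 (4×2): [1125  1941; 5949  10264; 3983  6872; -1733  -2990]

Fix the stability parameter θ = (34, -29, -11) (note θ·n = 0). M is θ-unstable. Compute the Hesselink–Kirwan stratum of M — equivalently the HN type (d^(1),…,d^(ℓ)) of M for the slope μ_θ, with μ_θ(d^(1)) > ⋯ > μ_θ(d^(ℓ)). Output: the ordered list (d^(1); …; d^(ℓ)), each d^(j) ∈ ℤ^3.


Via rank(M_{q-1}∘⋯∘M_p): M ≅ I[1,1], I[1,3]^2, I[3,3]^2.
μ_θ-semistable layers: μ^(1)=34; μ^(2)=-2; μ^(3)=-11

((1, 0, 0); (2, 2, 2); (0, 0, 2))


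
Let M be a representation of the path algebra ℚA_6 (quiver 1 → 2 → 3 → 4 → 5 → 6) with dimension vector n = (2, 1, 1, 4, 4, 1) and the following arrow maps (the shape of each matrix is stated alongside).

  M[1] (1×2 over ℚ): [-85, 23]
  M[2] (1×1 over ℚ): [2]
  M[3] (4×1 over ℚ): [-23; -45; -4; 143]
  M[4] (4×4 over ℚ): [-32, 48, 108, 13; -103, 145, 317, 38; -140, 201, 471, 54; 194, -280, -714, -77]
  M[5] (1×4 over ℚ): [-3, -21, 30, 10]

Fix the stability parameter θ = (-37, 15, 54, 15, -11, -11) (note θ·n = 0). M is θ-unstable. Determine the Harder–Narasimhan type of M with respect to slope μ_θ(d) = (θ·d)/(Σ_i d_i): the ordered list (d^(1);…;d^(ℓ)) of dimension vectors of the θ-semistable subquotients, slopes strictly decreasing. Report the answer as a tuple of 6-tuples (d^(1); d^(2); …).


Barcode: M ≅ I[1,1], I[1,6], I[4,5]^3. HN layers by μ_θ (3 steps, strictly decreasing):
  μ^(1)=62/5; μ^(2)=2; μ^(3)=-37

((0, 1, 1, 1, 1, 1); (0, 0, 0, 3, 3, 0); (2, 0, 0, 0, 0, 0))


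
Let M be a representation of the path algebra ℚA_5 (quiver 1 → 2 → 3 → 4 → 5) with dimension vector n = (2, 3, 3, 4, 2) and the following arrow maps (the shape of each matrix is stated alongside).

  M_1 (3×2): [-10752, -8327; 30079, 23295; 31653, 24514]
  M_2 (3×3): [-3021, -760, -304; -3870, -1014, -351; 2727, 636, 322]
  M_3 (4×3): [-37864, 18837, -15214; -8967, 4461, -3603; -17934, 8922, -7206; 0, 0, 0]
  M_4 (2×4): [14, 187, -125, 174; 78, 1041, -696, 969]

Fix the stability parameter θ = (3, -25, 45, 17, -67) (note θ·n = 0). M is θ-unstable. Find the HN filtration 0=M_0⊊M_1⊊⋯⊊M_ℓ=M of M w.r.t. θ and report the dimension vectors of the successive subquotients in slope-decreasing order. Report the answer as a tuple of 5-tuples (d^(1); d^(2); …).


Barcode: M ≅ I[1,3], I[1,5], I[2,2], I[3,4], I[4,4], I[4,5]. HN layers by μ_θ (6 steps, strictly decreasing):
  μ^(1)=45; μ^(2)=31; μ^(3)=17; μ^(4)=-5/3; μ^(5)=-11; μ^(6)=-25

((0, 0, 1, 0, 0); (0, 0, 1, 1, 0); (0, 0, 0, 1, 0); (0, 0, 1, 1, 1); (2, 2, 0, 0, 0); (0, 1, 0, 1, 1))


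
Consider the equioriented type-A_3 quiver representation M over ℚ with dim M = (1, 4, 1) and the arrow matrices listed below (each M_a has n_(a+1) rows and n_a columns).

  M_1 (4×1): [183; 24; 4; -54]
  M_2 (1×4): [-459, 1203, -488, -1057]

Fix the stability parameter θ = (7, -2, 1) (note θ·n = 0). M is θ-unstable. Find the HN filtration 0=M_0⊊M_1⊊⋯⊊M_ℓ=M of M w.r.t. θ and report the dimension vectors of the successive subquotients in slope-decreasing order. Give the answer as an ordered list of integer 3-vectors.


Interval decomposition of M: I[1,3], I[2,2]^3.
HN type (ℓ=2): μ^(1)=2; μ^(2)=-2

((1, 1, 1); (0, 3, 0))


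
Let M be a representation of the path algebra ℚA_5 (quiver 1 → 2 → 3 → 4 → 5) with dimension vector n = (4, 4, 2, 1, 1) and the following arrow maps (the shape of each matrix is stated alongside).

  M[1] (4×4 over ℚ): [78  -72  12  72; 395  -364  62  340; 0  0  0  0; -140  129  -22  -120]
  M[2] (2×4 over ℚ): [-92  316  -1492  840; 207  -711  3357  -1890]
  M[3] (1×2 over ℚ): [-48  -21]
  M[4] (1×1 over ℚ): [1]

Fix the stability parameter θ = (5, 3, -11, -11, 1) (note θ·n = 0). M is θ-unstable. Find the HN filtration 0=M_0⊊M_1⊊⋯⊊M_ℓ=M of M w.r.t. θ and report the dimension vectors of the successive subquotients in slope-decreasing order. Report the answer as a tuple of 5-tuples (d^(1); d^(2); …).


Via rank(M_{q-1}∘⋯∘M_p): M ≅ I[1,1]^2, I[1,2], I[1,5], I[2,2]^2, I[3,3].
μ_θ-semistable layers: μ^(1)=5; μ^(2)=4; μ^(3)=3; μ^(4)=1; μ^(5)=-7/2; μ^(6)=-11

((2, 0, 0, 0, 0); (1, 1, 0, 0, 0); (0, 2, 0, 0, 0); (0, 0, 0, 0, 1); (1, 1, 1, 1, 0); (0, 0, 1, 0, 0))


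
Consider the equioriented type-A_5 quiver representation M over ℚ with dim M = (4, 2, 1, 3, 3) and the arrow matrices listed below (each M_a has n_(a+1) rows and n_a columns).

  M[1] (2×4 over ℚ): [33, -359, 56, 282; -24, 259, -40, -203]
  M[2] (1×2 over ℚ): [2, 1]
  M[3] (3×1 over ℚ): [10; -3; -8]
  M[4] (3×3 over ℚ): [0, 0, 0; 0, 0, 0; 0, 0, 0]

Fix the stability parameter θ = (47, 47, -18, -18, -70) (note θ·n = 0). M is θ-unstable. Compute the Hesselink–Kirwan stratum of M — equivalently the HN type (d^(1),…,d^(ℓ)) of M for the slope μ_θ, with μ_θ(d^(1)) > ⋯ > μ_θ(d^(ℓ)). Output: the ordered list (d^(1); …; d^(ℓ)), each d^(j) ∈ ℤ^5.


Barcode: M ≅ I[1,1]^2, I[1,2], I[1,4], I[4,4]^2, I[5,5]^3. HN layers by μ_θ (4 steps, strictly decreasing):
  μ^(1)=47; μ^(2)=29/2; μ^(3)=-18; μ^(4)=-70

((3, 1, 0, 0, 0); (1, 1, 1, 1, 0); (0, 0, 0, 2, 0); (0, 0, 0, 0, 3))


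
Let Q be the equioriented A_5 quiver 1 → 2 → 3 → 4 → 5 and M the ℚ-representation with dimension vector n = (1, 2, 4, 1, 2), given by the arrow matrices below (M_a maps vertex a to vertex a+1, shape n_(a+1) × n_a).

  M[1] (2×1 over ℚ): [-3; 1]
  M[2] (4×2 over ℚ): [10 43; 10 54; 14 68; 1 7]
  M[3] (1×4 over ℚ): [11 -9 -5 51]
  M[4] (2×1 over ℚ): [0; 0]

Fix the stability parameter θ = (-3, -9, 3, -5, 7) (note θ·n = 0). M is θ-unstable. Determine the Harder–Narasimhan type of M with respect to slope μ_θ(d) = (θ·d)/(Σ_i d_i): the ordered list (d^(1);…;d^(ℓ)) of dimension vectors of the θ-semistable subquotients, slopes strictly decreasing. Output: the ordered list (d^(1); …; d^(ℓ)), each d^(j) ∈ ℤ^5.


Barcode: M ≅ I[1,4], I[2,3], I[3,3]^2, I[5,5]^2. HN layers by μ_θ (5 steps, strictly decreasing):
  μ^(1)=7; μ^(2)=3; μ^(3)=-1; μ^(4)=-6; μ^(5)=-9

((0, 0, 0, 0, 2); (0, 0, 3, 0, 0); (0, 0, 1, 1, 0); (1, 1, 0, 0, 0); (0, 1, 0, 0, 0))


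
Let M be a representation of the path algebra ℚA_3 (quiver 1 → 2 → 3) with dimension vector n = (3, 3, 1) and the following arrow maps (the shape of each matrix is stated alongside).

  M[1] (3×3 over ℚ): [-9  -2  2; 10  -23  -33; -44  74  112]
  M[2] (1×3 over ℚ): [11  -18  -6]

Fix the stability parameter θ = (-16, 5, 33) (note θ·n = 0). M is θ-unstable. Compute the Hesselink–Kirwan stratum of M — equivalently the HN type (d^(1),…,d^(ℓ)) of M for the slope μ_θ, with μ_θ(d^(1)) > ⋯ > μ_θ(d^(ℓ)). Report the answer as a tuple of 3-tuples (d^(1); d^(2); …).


Via rank(M_{q-1}∘⋯∘M_p): M ≅ I[1,2]^2, I[1,3].
μ_θ-semistable layers: μ^(1)=33; μ^(2)=5; μ^(3)=-16

((0, 0, 1); (0, 3, 0); (3, 0, 0))


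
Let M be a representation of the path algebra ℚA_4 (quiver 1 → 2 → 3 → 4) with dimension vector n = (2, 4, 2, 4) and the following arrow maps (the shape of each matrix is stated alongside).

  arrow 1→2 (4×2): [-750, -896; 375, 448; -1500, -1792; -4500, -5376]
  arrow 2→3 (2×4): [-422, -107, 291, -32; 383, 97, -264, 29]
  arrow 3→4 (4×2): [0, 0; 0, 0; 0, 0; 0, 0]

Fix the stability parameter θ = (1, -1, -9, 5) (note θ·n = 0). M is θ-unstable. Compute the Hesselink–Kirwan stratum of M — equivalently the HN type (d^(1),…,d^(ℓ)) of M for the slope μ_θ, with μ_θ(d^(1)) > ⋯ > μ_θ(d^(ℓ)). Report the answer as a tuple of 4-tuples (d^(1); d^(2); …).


Interval decomposition of M: I[1,1], I[1,3], I[2,2]^2, I[2,3], I[4,4]^4.
HN type (ℓ=5): μ^(1)=5; μ^(2)=1; μ^(3)=-1; μ^(4)=-3; μ^(5)=-5

((0, 0, 0, 4); (1, 0, 0, 0); (0, 2, 0, 0); (1, 1, 1, 0); (0, 1, 1, 0))


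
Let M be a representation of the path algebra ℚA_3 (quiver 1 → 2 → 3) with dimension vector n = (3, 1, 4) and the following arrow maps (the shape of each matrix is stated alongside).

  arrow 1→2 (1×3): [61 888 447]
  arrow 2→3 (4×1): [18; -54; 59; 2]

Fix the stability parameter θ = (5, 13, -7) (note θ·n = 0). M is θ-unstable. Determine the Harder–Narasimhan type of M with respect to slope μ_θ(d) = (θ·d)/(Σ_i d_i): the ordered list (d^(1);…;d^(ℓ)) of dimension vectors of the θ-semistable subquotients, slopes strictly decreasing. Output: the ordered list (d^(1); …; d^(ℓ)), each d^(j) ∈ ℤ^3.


Interval decomposition of M: I[1,1]^2, I[1,3], I[3,3]^3.
HN type (ℓ=3): μ^(1)=5; μ^(2)=11/3; μ^(3)=-7

((2, 0, 0); (1, 1, 1); (0, 0, 3))


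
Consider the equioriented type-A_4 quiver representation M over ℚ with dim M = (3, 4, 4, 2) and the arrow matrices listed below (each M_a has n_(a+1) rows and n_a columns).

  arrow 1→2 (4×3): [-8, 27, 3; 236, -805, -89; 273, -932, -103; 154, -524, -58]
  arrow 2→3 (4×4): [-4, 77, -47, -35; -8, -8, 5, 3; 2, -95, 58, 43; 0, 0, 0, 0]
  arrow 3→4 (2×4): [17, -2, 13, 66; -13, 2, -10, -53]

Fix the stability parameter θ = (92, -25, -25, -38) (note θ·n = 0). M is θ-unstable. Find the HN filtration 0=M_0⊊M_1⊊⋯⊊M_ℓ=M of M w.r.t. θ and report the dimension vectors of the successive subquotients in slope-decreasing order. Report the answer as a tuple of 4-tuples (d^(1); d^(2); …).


Barcode: M ≅ I[1,1], I[1,4]^2, I[2,2], I[2,3], I[3,3]. HN layers by μ_θ (3 steps, strictly decreasing):
  μ^(1)=92; μ^(2)=1; μ^(3)=-25

((1, 0, 0, 0); (2, 2, 2, 2); (0, 2, 2, 0))


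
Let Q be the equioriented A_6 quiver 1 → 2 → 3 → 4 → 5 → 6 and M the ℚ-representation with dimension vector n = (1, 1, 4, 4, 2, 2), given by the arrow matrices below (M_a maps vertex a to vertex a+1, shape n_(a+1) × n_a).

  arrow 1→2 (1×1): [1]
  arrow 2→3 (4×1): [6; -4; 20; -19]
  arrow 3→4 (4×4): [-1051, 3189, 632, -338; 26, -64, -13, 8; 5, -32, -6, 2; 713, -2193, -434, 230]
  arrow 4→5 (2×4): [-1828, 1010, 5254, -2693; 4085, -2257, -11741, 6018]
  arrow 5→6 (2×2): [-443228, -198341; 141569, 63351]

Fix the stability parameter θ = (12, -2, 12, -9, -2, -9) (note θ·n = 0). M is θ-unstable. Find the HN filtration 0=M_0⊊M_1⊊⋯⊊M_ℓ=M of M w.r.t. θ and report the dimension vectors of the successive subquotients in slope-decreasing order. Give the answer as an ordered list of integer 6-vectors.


Barcode: M ≅ I[1,3], I[3,4], I[3,6]^2, I[4,4]. HN layers by μ_θ (5 steps, strictly decreasing):
  μ^(1)=12; μ^(2)=5; μ^(3)=3/2; μ^(4)=-2; μ^(5)=-9

((0, 0, 1, 0, 0, 0); (1, 1, 0, 0, 0, 0); (0, 0, 1, 1, 0, 0); (0, 0, 2, 2, 2, 2); (0, 0, 0, 1, 0, 0))


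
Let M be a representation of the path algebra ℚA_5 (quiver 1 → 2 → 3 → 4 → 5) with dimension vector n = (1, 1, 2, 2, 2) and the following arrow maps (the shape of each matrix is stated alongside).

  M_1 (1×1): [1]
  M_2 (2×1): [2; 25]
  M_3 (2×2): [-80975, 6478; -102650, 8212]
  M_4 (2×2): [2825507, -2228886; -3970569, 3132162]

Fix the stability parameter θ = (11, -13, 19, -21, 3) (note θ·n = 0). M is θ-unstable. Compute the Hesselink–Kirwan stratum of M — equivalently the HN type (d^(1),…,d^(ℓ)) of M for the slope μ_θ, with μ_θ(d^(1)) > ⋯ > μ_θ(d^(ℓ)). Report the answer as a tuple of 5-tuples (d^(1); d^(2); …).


Via rank(M_{q-1}∘⋯∘M_p): M ≅ I[1,3], I[3,5], I[4,4], I[5,5].
μ_θ-semistable layers: μ^(1)=19; μ^(2)=3; μ^(3)=-1; μ^(4)=-21

((0, 0, 1, 0, 0); (0, 0, 0, 0, 2); (1, 1, 1, 1, 0); (0, 0, 0, 1, 0))


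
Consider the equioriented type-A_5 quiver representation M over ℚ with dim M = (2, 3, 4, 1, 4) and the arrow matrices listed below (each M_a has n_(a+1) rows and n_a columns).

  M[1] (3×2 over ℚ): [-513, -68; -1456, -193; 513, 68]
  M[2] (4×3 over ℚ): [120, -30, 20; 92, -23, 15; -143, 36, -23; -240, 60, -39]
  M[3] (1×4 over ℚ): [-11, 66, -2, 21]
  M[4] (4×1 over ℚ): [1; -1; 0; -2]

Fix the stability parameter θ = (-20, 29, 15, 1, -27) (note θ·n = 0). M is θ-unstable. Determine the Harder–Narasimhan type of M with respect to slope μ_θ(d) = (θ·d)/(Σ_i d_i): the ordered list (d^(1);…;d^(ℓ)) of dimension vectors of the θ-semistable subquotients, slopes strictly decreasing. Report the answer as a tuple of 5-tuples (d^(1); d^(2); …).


Via rank(M_{q-1}∘⋯∘M_p): M ≅ I[1,3], I[1,5], I[2,3], I[3,3], I[5,5]^3.
μ_θ-semistable layers: μ^(1)=22; μ^(2)=15; μ^(3)=9/2; μ^(4)=-20; μ^(5)=-27

((0, 2, 2, 0, 0); (0, 0, 1, 0, 0); (0, 1, 1, 1, 1); (2, 0, 0, 0, 0); (0, 0, 0, 0, 3))


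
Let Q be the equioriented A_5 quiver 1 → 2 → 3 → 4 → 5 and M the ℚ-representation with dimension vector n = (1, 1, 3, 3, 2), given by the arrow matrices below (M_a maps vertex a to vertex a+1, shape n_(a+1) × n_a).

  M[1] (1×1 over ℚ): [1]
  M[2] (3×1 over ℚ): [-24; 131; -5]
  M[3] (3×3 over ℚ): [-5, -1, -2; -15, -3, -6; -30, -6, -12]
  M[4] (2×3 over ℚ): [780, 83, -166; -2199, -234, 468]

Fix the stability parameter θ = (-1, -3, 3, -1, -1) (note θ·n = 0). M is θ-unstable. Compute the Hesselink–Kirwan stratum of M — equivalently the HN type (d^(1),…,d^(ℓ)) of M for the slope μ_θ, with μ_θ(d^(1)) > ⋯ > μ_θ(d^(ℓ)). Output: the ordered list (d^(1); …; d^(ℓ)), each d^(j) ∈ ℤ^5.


Via rank(M_{q-1}∘⋯∘M_p): M ≅ I[1,5], I[3,3]^2, I[4,4], I[4,5].
μ_θ-semistable layers: μ^(1)=3; μ^(2)=1/3; μ^(3)=-1; μ^(4)=-2

((0, 0, 2, 0, 0); (0, 0, 1, 1, 1); (0, 0, 0, 2, 1); (1, 1, 0, 0, 0))


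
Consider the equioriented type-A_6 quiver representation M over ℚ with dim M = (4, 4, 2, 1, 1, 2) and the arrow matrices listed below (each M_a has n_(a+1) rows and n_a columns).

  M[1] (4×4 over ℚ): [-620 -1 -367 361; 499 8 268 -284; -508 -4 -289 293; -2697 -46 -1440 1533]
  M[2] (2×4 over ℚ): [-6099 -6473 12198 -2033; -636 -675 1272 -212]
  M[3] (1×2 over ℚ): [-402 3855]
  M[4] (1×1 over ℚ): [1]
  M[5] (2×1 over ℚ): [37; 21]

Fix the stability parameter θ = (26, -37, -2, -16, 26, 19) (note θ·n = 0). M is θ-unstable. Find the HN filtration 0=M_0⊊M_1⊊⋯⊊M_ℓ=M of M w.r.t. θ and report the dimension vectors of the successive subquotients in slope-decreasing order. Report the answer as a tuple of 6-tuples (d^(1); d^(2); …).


Interval decomposition of M: I[1,2]^2, I[1,3], I[1,6], I[6,6].
HN type (ℓ=5): μ^(1)=45/2; μ^(2)=19; μ^(3)=-2; μ^(4)=-11/2; μ^(5)=-29/4

((0, 0, 0, 0, 1, 1); (0, 0, 0, 0, 0, 1); (0, 0, 1, 0, 0, 0); (3, 3, 0, 0, 0, 0); (1, 1, 1, 1, 0, 0))


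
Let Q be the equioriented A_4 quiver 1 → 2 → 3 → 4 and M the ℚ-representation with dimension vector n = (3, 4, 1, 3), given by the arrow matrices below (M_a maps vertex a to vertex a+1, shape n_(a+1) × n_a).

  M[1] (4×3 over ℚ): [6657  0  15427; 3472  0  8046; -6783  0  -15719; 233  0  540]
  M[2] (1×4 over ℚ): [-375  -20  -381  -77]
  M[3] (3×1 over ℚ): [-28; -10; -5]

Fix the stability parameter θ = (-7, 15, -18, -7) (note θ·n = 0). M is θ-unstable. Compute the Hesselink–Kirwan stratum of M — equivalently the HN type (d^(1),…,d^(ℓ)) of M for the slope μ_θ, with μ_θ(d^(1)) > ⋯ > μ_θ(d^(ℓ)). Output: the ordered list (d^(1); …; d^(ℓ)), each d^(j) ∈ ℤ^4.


Via rank(M_{q-1}∘⋯∘M_p): M ≅ I[1,1], I[1,2], I[1,4], I[2,2]^2, I[4,4]^2.
μ_θ-semistable layers: μ^(1)=15; μ^(2)=-10/3; μ^(3)=-7

((0, 3, 0, 0); (0, 1, 1, 1); (3, 0, 0, 2))


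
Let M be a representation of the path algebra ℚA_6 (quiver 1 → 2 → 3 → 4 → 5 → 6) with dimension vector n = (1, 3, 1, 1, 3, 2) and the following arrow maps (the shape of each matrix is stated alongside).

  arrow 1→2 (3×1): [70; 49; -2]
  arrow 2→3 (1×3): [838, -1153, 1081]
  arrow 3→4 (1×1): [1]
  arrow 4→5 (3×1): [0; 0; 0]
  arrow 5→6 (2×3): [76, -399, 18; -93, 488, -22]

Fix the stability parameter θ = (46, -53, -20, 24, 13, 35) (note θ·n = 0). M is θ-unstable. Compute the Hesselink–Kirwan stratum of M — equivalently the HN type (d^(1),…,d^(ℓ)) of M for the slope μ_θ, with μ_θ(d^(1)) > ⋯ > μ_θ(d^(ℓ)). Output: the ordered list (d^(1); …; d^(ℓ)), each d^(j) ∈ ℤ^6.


Via rank(M_{q-1}∘⋯∘M_p): M ≅ I[1,4], I[2,2]^2, I[5,5], I[5,6]^2.
μ_θ-semistable layers: μ^(1)=35; μ^(2)=24; μ^(3)=13; μ^(4)=-9; μ^(5)=-53

((0, 0, 0, 0, 0, 2); (0, 0, 0, 1, 0, 0); (0, 0, 0, 0, 3, 0); (1, 1, 1, 0, 0, 0); (0, 2, 0, 0, 0, 0))


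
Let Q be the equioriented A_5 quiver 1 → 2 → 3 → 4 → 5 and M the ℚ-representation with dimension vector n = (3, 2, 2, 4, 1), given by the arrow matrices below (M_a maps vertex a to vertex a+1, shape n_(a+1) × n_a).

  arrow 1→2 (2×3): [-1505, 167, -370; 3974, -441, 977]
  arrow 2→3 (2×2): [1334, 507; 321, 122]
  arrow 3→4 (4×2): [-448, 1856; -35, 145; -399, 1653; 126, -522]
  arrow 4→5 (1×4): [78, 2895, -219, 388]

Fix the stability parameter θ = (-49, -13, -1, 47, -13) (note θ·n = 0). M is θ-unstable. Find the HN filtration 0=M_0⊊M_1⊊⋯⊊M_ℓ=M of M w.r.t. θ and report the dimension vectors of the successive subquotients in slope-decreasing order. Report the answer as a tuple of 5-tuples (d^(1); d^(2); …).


Barcode: M ≅ I[1,1], I[1,3], I[1,4], I[4,4]^2, I[4,5]. HN layers by μ_θ (5 steps, strictly decreasing):
  μ^(1)=47; μ^(2)=17; μ^(3)=-1; μ^(4)=-13; μ^(5)=-49

((0, 0, 0, 3, 0); (0, 0, 0, 1, 1); (0, 0, 2, 0, 0); (0, 2, 0, 0, 0); (3, 0, 0, 0, 0))


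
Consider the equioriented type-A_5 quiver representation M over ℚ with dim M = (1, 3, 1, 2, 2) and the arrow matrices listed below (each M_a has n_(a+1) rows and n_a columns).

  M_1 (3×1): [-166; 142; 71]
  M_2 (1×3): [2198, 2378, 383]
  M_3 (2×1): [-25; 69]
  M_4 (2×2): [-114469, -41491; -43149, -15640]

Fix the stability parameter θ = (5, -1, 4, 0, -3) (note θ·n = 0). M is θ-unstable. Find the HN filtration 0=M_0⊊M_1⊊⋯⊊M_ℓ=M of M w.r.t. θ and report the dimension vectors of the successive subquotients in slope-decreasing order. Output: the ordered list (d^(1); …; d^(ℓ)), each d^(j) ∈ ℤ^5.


Barcode: M ≅ I[1,5], I[2,2]^2, I[4,5]. HN layers by μ_θ (3 steps, strictly decreasing):
  μ^(1)=1; μ^(2)=-1; μ^(3)=-3/2

((1, 1, 1, 1, 1); (0, 2, 0, 0, 0); (0, 0, 0, 1, 1))


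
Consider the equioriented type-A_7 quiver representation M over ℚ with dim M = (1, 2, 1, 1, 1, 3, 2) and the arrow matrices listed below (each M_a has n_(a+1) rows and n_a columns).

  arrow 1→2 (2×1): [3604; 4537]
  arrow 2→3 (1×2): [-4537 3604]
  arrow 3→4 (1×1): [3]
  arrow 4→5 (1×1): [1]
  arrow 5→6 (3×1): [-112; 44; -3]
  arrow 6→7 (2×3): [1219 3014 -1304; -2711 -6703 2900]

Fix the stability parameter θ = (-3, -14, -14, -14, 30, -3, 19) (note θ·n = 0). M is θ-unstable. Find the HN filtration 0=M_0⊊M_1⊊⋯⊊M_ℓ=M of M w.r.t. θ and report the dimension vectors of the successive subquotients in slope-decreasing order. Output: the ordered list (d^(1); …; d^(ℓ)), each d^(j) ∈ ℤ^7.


Barcode: M ≅ I[1,2], I[2,6], I[6,7]^2. HN layers by μ_θ (5 steps, strictly decreasing):
  μ^(1)=19; μ^(2)=27/2; μ^(3)=-3; μ^(4)=-17/2; μ^(5)=-14

((0, 0, 0, 0, 0, 0, 2); (0, 0, 0, 0, 1, 1, 0); (0, 0, 0, 0, 0, 2, 0); (1, 1, 0, 0, 0, 0, 0); (0, 1, 1, 1, 0, 0, 0))


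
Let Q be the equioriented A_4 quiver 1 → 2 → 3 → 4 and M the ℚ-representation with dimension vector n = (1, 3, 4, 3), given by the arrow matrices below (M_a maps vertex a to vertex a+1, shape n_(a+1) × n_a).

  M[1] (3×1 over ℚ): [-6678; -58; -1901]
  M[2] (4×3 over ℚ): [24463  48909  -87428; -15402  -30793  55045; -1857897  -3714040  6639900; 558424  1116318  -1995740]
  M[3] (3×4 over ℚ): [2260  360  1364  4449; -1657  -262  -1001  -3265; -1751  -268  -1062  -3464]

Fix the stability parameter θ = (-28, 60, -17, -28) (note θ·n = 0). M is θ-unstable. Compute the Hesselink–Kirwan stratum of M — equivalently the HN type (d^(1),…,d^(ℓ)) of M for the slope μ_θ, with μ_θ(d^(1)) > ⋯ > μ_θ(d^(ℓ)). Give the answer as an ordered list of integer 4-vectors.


Via rank(M_{q-1}∘⋯∘M_p): M ≅ I[1,3], I[2,4]^2, I[3,4].
μ_θ-semistable layers: μ^(1)=43/2; μ^(2)=5; μ^(3)=-45/2; μ^(4)=-28

((0, 1, 1, 0); (0, 2, 2, 2); (0, 0, 1, 1); (1, 0, 0, 0))
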